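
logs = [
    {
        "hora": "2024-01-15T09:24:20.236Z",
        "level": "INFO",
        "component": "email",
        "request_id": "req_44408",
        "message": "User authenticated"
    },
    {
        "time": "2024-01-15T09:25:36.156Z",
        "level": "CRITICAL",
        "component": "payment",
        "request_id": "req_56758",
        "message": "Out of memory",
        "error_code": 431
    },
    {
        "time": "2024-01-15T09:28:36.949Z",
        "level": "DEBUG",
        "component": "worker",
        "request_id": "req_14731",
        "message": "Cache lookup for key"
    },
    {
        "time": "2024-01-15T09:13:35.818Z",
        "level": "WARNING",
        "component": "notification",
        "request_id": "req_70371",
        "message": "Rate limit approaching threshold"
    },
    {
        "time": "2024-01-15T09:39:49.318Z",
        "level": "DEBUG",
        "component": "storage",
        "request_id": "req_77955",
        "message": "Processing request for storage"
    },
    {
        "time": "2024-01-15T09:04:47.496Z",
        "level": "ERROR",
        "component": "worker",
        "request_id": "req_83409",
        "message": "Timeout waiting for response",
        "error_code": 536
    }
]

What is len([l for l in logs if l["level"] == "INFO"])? 1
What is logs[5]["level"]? "ERROR"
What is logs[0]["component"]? "email"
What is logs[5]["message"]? "Timeout waiting for response"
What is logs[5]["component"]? "worker"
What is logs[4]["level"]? "DEBUG"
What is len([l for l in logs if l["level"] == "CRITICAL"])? 1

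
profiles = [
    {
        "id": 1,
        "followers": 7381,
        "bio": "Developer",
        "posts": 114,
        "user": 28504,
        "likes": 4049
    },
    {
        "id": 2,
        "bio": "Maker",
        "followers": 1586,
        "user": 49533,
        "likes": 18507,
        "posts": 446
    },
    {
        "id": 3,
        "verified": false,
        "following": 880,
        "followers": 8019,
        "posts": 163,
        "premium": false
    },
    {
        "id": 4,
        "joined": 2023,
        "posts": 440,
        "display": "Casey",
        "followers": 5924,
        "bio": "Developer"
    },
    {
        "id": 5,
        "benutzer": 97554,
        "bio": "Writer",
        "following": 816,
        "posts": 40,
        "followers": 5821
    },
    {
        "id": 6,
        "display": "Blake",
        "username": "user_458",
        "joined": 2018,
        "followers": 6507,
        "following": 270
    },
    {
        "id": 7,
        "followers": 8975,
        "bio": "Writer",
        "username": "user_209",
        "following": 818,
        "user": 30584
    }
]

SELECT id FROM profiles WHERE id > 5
[6, 7]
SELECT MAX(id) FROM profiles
7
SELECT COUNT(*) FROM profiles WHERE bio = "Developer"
2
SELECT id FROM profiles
[1, 2, 3, 4, 5, 6, 7]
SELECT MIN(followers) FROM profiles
1586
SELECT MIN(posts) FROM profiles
40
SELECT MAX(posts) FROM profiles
446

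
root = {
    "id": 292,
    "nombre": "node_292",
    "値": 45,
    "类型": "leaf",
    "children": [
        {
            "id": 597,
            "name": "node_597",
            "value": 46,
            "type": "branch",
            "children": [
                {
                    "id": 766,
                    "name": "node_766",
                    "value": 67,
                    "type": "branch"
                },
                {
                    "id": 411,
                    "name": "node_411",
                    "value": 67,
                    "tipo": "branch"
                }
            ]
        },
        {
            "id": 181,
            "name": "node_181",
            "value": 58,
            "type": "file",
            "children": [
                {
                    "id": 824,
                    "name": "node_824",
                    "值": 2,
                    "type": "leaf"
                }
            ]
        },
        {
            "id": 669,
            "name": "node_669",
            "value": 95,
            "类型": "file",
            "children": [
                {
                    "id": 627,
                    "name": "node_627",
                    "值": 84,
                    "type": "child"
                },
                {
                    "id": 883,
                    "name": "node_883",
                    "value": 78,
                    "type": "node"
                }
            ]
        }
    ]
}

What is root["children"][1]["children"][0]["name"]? "node_824"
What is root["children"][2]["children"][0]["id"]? 627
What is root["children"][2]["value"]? 95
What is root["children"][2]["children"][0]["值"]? 84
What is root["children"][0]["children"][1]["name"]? "node_411"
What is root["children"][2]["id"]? 669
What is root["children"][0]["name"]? "node_597"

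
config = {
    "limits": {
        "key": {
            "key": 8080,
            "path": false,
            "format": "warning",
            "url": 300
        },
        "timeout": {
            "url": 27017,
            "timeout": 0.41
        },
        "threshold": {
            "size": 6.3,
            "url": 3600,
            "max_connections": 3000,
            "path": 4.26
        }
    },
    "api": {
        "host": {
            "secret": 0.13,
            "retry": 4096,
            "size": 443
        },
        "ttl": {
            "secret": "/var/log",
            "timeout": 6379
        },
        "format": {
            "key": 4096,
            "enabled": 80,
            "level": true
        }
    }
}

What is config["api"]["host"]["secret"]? 0.13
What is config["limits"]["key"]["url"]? 300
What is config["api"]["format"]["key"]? 4096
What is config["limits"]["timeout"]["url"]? 27017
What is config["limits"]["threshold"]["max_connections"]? 3000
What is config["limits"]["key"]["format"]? "warning"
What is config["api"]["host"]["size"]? 443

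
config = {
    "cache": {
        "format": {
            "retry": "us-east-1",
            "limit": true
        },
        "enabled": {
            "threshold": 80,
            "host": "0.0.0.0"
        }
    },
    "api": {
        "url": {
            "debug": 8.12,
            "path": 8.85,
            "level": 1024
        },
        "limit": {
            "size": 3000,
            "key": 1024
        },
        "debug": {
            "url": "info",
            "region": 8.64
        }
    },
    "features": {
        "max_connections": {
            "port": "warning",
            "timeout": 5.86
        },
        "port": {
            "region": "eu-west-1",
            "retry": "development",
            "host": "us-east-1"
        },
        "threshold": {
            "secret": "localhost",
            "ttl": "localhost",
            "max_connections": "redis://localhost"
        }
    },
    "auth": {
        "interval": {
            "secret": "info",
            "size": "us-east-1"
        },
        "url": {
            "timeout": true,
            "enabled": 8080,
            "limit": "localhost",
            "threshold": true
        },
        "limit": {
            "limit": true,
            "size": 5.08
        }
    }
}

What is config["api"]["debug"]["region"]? 8.64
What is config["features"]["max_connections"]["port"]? "warning"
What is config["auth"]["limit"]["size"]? 5.08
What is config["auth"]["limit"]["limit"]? True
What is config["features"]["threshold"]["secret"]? "localhost"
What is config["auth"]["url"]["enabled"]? 8080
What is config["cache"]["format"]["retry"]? "us-east-1"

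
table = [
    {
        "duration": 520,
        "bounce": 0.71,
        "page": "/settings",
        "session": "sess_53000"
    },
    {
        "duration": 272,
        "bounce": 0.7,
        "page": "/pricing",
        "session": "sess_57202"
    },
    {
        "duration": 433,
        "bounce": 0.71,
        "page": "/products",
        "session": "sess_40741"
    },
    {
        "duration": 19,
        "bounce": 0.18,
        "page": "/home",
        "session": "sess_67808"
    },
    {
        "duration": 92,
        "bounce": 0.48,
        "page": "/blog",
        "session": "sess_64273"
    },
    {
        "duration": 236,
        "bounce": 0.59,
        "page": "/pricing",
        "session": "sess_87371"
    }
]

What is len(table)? 6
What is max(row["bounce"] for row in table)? 0.71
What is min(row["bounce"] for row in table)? 0.18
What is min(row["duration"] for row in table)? 19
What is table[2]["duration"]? 433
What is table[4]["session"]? "sess_64273"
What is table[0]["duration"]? 520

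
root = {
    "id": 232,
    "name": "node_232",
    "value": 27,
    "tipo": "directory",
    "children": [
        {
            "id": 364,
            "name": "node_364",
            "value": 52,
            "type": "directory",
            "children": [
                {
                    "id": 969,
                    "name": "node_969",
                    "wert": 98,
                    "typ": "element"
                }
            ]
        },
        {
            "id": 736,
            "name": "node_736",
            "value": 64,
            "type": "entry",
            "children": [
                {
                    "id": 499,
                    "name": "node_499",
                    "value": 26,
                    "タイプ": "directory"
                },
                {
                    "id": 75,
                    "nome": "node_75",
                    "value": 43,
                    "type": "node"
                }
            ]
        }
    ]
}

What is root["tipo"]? "directory"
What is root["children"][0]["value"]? 52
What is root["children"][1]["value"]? 64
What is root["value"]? 27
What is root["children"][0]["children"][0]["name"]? "node_969"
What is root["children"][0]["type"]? "directory"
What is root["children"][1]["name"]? "node_736"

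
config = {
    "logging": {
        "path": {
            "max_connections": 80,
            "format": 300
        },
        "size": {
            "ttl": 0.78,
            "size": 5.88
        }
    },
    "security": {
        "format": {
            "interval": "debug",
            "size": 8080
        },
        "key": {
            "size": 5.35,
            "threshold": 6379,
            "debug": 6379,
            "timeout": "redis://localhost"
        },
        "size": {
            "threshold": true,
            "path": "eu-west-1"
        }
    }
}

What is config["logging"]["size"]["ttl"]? 0.78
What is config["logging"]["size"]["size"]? 5.88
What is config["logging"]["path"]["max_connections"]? 80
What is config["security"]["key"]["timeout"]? "redis://localhost"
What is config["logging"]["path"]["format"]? 300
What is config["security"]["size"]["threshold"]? True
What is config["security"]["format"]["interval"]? "debug"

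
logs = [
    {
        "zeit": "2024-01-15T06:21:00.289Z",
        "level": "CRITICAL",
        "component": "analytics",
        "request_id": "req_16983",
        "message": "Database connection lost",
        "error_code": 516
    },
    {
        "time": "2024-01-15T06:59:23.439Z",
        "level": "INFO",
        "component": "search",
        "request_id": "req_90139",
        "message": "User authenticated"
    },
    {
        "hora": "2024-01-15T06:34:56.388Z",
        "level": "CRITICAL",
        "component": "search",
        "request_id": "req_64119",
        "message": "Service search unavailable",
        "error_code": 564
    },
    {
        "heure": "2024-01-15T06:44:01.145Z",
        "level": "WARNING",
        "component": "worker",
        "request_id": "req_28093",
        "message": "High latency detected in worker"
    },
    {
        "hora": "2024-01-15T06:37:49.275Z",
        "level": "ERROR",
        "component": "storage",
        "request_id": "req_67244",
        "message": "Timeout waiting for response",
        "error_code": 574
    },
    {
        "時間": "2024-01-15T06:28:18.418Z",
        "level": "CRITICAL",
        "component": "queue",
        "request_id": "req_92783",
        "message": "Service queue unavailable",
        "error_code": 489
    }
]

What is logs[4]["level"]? "ERROR"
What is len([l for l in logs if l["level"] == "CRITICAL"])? 3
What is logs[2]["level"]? "CRITICAL"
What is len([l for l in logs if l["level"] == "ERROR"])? 1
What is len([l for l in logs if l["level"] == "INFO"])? 1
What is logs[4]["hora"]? "2024-01-15T06:37:49.275Z"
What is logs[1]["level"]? "INFO"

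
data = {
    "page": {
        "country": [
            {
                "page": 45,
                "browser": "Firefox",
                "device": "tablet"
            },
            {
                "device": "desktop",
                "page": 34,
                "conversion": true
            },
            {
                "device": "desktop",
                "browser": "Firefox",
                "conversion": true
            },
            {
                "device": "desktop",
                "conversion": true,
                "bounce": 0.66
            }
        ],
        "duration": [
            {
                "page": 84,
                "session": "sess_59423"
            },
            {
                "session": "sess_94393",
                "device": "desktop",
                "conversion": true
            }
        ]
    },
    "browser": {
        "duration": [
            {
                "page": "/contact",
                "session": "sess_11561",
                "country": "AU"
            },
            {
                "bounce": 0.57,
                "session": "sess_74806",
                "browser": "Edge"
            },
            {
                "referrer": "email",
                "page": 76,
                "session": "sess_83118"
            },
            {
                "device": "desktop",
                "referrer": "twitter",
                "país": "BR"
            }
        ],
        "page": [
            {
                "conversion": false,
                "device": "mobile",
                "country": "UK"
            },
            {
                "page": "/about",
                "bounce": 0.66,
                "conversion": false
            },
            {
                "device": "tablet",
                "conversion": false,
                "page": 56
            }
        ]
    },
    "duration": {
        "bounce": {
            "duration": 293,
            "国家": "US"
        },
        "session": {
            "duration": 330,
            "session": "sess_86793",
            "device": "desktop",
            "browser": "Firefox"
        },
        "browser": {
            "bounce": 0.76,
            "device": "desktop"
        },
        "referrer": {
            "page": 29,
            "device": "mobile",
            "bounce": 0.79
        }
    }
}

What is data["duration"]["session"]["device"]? "desktop"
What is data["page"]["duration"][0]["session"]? "sess_59423"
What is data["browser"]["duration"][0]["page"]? "/contact"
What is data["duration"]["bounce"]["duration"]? 293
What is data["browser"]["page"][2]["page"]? 56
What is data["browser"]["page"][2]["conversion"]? False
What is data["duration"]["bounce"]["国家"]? "US"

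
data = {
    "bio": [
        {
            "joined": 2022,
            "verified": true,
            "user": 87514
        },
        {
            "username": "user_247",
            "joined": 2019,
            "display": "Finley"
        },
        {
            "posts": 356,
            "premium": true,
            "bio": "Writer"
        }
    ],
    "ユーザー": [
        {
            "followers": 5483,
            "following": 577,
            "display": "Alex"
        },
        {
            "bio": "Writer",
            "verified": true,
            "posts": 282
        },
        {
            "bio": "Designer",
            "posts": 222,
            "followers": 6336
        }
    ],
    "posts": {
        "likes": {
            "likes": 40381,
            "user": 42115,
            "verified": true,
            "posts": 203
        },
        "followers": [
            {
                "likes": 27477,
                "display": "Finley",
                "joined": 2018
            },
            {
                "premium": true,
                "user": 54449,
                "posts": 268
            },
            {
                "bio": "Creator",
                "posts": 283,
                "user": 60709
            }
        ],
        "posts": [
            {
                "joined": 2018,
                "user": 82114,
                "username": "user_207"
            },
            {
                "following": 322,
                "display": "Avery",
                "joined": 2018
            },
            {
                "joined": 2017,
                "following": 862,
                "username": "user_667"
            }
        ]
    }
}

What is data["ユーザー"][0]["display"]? "Alex"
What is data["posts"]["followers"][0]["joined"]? 2018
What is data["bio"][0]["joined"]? 2022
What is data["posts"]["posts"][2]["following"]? 862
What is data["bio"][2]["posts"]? 356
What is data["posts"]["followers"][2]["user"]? 60709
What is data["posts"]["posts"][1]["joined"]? 2018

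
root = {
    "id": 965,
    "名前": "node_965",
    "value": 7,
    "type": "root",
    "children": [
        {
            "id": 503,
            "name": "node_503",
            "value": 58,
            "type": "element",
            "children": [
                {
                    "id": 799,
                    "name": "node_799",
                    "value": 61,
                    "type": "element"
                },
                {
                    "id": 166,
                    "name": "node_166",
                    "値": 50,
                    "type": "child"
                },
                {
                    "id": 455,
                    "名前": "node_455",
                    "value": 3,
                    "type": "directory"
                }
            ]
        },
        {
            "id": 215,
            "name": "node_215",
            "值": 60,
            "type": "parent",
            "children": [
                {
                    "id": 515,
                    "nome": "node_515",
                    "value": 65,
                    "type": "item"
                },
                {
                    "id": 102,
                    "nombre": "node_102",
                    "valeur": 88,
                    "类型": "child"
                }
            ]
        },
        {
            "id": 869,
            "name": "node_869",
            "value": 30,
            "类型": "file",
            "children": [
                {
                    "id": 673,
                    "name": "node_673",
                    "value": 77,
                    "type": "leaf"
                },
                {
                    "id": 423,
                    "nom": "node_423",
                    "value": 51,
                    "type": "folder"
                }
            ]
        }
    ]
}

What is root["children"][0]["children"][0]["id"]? 799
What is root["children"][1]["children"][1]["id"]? 102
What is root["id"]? 965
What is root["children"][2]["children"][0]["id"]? 673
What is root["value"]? 7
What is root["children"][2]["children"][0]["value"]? 77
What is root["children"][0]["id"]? 503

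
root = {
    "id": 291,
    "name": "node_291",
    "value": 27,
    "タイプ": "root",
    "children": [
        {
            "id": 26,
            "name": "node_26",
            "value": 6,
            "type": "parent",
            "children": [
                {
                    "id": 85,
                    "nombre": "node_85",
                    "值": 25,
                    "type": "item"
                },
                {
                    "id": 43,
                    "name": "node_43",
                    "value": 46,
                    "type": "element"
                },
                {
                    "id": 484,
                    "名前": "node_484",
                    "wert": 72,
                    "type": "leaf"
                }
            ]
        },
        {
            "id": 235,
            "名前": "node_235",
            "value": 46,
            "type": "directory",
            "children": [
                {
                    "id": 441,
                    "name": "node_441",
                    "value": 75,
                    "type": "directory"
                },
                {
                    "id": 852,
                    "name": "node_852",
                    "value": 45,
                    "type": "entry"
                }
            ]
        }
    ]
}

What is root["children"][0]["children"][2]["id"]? 484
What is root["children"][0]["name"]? "node_26"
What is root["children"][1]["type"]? "directory"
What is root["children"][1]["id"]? 235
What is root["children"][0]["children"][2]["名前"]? "node_484"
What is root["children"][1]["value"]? 46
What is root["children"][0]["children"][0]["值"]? 25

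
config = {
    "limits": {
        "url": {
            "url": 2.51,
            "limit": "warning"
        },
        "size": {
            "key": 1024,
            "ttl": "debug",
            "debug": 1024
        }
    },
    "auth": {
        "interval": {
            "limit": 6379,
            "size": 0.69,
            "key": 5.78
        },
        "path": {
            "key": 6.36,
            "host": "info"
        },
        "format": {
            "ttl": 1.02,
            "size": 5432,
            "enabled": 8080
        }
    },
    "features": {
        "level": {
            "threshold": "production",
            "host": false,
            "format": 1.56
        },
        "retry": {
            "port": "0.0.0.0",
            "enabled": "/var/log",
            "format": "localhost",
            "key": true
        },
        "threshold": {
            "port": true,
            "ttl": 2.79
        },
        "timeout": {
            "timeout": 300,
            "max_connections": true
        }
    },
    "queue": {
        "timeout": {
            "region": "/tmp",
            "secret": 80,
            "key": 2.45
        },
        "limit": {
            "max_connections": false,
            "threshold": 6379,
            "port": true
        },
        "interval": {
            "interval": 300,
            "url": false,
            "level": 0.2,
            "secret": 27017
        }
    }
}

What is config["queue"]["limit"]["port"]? True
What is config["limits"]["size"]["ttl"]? "debug"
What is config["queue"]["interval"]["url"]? False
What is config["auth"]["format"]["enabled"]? 8080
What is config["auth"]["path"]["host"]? "info"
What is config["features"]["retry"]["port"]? "0.0.0.0"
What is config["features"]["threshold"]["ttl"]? 2.79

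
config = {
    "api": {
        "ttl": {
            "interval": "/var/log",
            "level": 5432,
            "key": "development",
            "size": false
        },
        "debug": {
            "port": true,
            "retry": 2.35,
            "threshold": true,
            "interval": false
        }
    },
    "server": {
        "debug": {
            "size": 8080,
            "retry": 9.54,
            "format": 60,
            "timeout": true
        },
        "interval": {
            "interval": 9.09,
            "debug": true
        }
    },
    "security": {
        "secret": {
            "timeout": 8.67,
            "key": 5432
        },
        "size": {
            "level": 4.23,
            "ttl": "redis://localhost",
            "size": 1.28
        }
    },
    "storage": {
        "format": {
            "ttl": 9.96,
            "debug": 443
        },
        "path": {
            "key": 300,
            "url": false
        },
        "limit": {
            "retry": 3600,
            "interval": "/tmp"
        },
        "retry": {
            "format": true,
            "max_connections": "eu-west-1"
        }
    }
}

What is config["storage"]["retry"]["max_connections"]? "eu-west-1"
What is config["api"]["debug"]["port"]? True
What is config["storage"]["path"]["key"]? 300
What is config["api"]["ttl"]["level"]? 5432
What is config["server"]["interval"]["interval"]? 9.09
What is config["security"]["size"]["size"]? 1.28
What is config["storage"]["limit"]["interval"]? "/tmp"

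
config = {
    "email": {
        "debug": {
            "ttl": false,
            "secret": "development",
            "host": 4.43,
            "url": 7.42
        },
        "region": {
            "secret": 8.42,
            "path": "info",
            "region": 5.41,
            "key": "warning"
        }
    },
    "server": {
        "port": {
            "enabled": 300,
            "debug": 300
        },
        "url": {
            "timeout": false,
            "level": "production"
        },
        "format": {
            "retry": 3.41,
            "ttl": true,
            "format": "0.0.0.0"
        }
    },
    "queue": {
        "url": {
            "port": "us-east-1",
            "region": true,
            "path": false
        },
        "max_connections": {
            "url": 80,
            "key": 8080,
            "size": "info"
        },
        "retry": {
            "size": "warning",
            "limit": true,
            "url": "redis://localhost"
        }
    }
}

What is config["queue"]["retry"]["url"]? "redis://localhost"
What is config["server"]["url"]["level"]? "production"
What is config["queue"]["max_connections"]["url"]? 80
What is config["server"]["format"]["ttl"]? True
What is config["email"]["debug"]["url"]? 7.42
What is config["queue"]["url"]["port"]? "us-east-1"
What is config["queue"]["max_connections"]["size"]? "info"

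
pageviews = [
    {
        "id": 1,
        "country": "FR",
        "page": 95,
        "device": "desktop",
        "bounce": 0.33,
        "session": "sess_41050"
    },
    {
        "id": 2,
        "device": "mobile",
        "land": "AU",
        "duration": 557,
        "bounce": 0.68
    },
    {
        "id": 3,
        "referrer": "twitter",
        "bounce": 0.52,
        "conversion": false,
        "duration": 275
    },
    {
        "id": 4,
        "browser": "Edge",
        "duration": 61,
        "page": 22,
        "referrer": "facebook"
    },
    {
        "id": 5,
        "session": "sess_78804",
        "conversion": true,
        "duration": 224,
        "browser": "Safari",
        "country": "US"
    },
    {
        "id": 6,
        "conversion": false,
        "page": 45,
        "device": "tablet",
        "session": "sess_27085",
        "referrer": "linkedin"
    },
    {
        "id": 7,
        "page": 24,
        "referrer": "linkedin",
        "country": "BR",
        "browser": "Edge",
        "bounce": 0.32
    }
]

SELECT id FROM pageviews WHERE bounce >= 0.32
[1, 2, 3, 7]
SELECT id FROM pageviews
[1, 2, 3, 4, 5, 6, 7]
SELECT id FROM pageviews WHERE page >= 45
[1, 6]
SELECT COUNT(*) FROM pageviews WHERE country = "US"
1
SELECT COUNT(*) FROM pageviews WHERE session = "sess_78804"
1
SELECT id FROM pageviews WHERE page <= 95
[1, 4, 6, 7]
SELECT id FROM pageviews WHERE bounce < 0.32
[]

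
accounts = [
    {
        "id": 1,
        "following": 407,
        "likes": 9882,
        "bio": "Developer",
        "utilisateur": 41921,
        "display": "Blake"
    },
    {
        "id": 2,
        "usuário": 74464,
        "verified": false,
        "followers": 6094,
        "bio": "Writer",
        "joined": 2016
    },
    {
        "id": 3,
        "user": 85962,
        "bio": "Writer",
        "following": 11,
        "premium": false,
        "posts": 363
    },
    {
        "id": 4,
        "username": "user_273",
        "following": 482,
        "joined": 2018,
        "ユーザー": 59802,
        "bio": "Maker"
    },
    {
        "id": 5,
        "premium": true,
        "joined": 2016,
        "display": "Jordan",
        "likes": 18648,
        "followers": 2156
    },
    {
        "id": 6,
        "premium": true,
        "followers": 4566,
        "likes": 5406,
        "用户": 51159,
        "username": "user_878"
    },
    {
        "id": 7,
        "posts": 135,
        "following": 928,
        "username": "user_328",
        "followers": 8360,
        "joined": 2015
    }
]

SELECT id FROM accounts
[1, 2, 3, 4, 5, 6, 7]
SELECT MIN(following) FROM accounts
11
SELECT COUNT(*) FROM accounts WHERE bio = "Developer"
1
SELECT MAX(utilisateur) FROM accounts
41921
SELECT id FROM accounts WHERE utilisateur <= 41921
[1]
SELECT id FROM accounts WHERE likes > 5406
[1, 5]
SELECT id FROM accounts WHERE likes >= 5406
[1, 5, 6]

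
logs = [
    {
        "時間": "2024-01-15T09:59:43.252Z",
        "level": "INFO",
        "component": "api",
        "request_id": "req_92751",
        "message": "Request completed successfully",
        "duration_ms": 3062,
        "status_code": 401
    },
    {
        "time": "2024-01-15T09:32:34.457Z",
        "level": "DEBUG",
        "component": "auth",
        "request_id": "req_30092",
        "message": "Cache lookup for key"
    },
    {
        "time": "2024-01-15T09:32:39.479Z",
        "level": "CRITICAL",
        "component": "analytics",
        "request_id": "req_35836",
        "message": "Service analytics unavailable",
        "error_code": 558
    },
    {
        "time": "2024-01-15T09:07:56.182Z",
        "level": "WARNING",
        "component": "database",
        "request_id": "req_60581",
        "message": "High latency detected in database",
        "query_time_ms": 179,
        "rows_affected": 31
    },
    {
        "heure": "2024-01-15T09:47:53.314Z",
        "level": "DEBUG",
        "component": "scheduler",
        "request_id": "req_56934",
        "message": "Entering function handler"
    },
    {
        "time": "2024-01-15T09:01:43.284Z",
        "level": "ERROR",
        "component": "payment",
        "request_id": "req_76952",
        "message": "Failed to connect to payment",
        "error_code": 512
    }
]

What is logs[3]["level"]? "WARNING"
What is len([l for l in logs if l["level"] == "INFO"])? 1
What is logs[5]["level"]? "ERROR"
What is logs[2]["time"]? "2024-01-15T09:32:39.479Z"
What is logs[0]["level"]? "INFO"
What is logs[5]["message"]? "Failed to connect to payment"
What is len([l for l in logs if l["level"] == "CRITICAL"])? 1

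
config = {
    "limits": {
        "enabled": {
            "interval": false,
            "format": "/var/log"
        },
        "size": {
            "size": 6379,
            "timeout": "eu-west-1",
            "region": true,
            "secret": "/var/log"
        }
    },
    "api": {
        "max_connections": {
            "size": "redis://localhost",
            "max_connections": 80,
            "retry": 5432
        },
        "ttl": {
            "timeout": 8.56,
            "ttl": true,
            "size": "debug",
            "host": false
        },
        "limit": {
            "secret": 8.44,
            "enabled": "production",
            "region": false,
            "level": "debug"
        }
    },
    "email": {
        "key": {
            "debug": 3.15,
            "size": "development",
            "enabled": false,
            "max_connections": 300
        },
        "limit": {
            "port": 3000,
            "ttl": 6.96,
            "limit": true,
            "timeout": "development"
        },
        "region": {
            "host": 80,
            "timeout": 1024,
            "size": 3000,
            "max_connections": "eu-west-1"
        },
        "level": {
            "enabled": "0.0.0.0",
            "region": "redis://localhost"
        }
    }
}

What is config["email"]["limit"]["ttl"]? 6.96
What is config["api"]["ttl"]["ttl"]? True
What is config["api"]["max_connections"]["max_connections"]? 80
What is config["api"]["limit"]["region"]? False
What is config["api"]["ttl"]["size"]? "debug"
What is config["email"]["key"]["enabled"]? False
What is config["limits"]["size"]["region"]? True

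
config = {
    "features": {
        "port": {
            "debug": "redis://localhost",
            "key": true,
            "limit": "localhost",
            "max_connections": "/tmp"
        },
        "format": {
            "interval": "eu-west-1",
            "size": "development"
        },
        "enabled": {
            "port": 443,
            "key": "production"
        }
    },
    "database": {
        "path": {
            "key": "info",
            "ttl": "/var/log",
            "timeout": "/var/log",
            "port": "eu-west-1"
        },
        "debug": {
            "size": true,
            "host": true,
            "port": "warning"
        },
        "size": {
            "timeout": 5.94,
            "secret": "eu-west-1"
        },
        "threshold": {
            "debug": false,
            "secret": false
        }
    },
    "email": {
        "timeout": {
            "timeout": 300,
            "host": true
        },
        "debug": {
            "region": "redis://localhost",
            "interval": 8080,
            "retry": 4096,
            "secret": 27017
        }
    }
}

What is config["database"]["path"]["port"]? "eu-west-1"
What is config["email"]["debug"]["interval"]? 8080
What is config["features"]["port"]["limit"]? "localhost"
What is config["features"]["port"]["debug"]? "redis://localhost"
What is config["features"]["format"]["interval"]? "eu-west-1"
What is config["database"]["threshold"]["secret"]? False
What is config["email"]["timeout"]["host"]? True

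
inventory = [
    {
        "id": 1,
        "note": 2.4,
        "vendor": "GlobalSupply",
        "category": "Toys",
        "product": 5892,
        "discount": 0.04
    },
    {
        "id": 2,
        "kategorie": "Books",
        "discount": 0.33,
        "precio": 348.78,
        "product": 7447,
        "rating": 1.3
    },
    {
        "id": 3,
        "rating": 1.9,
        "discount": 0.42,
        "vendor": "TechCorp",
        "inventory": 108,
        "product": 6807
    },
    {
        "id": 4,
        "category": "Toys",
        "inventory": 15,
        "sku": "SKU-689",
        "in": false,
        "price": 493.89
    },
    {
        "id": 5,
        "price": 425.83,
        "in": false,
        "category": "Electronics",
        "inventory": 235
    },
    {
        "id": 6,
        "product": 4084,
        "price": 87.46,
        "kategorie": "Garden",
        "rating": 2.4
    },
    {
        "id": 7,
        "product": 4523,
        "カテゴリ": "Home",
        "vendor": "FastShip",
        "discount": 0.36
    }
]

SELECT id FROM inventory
[1, 2, 3, 4, 5, 6, 7]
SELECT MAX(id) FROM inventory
7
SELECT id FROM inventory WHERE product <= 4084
[6]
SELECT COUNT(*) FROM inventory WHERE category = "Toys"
2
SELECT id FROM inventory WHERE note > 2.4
[]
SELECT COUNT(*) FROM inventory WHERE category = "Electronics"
1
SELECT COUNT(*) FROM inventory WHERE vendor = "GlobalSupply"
1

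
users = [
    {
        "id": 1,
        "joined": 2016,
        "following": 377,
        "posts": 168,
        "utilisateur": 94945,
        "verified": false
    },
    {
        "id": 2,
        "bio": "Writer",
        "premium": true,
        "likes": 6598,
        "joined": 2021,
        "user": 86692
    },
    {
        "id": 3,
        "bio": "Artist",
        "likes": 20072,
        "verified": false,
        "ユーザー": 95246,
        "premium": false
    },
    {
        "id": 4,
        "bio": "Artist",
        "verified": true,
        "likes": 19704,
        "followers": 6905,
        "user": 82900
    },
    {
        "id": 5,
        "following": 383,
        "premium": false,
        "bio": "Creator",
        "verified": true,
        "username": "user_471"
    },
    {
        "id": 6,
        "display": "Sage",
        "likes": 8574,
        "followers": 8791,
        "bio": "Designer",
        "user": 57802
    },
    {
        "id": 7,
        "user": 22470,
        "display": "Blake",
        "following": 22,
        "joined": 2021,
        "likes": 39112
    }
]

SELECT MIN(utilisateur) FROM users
94945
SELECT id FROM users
[1, 2, 3, 4, 5, 6, 7]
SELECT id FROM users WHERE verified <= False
[1, 3]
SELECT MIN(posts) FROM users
168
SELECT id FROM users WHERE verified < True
[1, 3]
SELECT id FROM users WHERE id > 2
[3, 4, 5, 6, 7]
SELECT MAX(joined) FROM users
2021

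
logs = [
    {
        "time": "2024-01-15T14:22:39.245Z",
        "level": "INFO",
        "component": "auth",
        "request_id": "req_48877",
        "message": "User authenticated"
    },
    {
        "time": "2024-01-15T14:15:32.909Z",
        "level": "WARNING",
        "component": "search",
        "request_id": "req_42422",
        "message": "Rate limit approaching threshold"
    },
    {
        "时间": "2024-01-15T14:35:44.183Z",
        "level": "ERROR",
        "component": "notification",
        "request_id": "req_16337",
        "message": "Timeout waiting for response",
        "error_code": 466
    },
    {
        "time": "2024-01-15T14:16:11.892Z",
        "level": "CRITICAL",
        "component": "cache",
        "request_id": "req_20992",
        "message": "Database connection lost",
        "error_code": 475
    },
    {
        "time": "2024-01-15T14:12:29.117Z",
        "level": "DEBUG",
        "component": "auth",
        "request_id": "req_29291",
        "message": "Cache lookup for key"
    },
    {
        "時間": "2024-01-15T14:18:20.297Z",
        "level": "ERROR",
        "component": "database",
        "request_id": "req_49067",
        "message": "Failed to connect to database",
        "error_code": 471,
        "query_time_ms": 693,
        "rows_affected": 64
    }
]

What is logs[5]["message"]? "Failed to connect to database"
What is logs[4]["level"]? "DEBUG"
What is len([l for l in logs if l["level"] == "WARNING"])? 1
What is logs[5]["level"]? "ERROR"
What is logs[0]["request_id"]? "req_48877"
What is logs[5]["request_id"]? "req_49067"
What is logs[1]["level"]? "WARNING"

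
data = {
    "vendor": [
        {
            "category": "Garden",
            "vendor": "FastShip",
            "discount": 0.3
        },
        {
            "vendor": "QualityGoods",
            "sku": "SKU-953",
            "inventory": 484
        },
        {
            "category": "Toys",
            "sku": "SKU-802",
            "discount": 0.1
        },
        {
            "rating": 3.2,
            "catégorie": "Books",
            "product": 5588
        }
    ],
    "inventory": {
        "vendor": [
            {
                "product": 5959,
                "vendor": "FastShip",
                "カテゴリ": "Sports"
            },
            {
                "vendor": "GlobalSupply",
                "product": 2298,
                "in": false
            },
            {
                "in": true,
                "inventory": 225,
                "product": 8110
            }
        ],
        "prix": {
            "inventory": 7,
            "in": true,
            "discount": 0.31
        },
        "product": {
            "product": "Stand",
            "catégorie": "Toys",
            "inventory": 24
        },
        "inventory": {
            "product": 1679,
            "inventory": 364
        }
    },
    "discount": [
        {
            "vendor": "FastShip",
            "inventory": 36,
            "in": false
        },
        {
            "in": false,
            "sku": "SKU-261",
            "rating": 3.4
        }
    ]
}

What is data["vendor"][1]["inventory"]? 484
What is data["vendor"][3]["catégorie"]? "Books"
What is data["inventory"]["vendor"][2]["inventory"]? 225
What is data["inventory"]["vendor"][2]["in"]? True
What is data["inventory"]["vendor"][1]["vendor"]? "GlobalSupply"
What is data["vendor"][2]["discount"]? 0.1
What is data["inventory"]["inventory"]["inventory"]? 364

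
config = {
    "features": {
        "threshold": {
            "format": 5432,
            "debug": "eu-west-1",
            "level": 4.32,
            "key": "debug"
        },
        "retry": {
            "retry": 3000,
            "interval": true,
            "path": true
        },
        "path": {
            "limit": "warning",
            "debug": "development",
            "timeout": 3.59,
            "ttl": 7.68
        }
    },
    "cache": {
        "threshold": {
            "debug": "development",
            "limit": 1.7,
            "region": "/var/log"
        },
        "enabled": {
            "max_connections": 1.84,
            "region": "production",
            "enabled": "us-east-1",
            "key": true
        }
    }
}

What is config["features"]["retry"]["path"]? True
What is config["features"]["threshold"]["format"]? 5432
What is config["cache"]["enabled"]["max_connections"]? 1.84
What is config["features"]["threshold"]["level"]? 4.32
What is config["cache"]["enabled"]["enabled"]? "us-east-1"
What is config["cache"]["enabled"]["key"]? True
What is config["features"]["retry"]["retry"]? 3000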